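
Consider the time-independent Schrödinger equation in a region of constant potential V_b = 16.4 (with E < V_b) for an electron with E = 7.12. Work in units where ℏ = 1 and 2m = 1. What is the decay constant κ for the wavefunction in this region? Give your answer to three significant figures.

κ = 3.05

Since E < V_b the TISE in this region is ψ'' = κ²ψ with κ = √(2m(V_b − E))/ℏ.
κ = √(2 × 0.5 × 9.28) = 3.046.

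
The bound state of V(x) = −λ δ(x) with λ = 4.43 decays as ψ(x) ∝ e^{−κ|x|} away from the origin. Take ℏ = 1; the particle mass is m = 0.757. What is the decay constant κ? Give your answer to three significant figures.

κ = 3.35

Integrate −(ℏ²/2m)ψ'' − λδ(x)ψ = Eψ from −ε to +ε: the ψ'' term gives ψ'(0⁺) − ψ'(0⁻) and the δ term gives −(2mλ/ℏ²)ψ(0).
With ψ ∝ e^{−κ|x|} this yields −2κ = −2mλ/ℏ², so κ = mλ/ℏ² = 3.354.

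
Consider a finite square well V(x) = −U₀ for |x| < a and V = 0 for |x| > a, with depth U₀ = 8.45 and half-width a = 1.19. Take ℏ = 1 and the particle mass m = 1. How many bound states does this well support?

N = 4

Define the well-strength parameter z₀ = (a/ℏ)√(2mU₀) = 1.19 × √(2·1·8.45) = 4.892.
The even/odd transcendental equations gain one root per π/2 in z₀, giving N = 1 + ⌊2z₀/π⌋ = 1 + ⌊3.114⌋ = 4.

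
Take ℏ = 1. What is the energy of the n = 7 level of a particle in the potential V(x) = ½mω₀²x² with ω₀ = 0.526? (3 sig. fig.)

E = 3.95

The oscillator eigenvalues are E_n = ℏω₀(n + ½), so E_7 = 0.526 × 7.5 = 3.945.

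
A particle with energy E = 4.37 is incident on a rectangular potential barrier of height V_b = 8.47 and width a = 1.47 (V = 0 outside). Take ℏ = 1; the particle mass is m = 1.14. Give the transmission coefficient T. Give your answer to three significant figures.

T = 0.000499

Since E < V_b the interior solution is evanescent with decay constant κ = √(2m(V_b − E))/ℏ = 3.057.
κa = 4.494, sinh(κa) = 44.75.
Matching ψ, ψ′ at both faces gives T = [1 + V_b² sinh²(κa) / (4E(V_b − E))]⁻¹ = 1/2006 = 0.000499.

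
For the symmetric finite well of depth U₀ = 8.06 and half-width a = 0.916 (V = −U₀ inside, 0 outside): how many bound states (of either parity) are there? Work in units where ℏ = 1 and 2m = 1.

N = 2

Define the well-strength parameter z₀ = (a/ℏ)√(2mU₀) = 0.916 × √(2·0.5·8.06) = 2.601.
A new bound state (alternating even/odd) appears each time z₀ passes a multiple of π/2, so N = ⌊2z₀/π⌋ + 1 = ⌊1.656⌋ + 1 = 2.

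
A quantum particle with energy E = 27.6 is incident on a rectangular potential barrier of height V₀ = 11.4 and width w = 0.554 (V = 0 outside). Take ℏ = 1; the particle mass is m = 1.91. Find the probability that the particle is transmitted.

T = 0.940

E > V₀: inside the barrier k₂ = √(2m(E − V₀))/ℏ = 7.867, k₂w = 4.358.
T = [1 + V₀² sin²(k₂w) / (4E(E − V₀))]⁻¹ = 1/1.064 = 0.940.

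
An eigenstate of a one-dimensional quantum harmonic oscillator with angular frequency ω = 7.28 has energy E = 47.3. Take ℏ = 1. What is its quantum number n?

Invert E_n = (n + ½)ℏω: n = E/ℏω − ½ = 5.997, so n = 6.

n = 6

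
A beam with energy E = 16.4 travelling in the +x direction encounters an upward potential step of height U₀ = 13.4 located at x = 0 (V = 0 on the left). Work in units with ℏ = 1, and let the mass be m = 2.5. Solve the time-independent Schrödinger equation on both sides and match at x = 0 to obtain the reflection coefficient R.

On each side the TISE gives plane waves with k = √(2m(E − V))/ℏ: k₁ = √(2·2.5·16.4) = 9.055, k₂ = √(2·2.5·3) = 3.873.
Matching ψ and ψ′ at x = 0 gives r = (k₁ − k₂)/(k₁ + k₂), so R = r² = 0.1607 and T = 1 − R = 0.8393.

R = 0.161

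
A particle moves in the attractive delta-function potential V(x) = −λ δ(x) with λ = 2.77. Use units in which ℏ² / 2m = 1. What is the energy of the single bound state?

The bound state is ψ(x) = √κ e^{−κ|x|}. The derivative jump ψ'(0⁺) − ψ'(0⁻) = −(2mλ/ℏ²)ψ(0) fixes κ = mλ/ℏ² = 1.385.
Then E = −ℏ²κ²/(2m) = −mλ²/(2ℏ²) = -1.918.

E = -1.92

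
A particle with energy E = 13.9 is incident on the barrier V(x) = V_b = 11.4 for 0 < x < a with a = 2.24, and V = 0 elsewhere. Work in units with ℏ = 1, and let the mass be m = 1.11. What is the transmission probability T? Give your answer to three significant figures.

Above the barrier the interior wavenumber is k₂ = √(2m(E − V_b))/ℏ = 2.356, giving phase k₂a = 5.277.
T = [1 + V_b² sin²(k₂a) / (4E(E − V_b))]⁻¹ = 1/1.667 = 0.600.

T = 0.600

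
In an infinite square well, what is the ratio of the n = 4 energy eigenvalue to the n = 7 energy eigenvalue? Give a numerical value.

Since E_n ∝ n², the ratio is (4/7)² = 0.326531.

0.326531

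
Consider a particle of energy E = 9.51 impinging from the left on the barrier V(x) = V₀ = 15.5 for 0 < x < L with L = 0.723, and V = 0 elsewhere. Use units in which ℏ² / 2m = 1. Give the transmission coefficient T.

T = 0.105

E < V₀: inside the barrier ψ ∝ e^{±κx} with κ = √(2m(V₀ − E))/ℏ = 2.447.
κL = 1.770, sinh(κL) = 2.849.
The exact tunnelling result is T⁻¹ = 1 + V₀² sinh²(κL) / [4E(V₀ − E)] = 9.557, so T = 0.105.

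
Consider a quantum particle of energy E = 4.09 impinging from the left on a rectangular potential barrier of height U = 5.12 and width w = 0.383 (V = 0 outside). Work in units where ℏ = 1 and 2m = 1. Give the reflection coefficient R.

Since E < U the interior solution is evanescent with decay constant κ = √(2m(U − E))/ℏ = 1.015.
κw = 0.3887, sinh(κw) = 0.3986.
Matching ψ, ψ′ at both faces gives T = [1 + U² sinh²(κw) / (4E(U − E))]⁻¹ = 1/1.247 = 0.802.
R = 1 − T = 0.198.

R = 0.198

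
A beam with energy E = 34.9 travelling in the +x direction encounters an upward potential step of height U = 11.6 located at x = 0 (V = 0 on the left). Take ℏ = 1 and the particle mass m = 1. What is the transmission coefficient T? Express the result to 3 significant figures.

On each side the TISE gives plane waves with k = √(2m(E − V))/ℏ: k₁ = √(2·1·34.9) = 8.355, k₂ = √(2·1·23.3) = 6.826.
Continuity of ψ and ψ′ at the step yields the reflection amplitude r = (k₁ − k₂)/(k₁ + k₂) = 0.1007; thus R = |r|² = 0.01013, T = 0.9899.

T = 0.990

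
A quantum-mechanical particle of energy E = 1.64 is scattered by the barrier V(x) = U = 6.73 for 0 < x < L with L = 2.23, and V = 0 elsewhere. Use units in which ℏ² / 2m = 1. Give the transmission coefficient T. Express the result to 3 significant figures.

T = 0.000126

Since E < U the interior solution is evanescent with decay constant κ = √(2m(U − E))/ℏ = 2.256.
κL = 5.031, sinh(κL) = 76.55.
The exact tunnelling result is T⁻¹ = 1 + U² sinh²(κL) / [4E(U − E)] = 7949, so T = 0.000126.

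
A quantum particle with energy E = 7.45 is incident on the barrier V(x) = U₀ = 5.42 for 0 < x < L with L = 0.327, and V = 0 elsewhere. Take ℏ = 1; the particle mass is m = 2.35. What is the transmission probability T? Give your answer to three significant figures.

T = 0.742

E > U₀: inside the barrier k₂ = √(2m(E − U₀))/ℏ = 3.089, k₂L = 1.010.
Matching at both interfaces gives T⁻¹ = 1 + U₀² sin²(k₂L) / [4E(E − U₀)] = 1.348, hence T = 0.742.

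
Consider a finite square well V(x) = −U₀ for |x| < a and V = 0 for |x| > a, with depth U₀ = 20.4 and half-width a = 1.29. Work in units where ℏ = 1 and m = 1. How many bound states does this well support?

Define the well-strength parameter z₀ = (a/ℏ)√(2mU₀) = 1.29 × √(2·1·20.4) = 8.240.
The even/odd transcendental equations gain one root per π/2 in z₀, giving N = 1 + ⌊2z₀/π⌋ = 1 + ⌊5.246⌋ = 6.

N = 6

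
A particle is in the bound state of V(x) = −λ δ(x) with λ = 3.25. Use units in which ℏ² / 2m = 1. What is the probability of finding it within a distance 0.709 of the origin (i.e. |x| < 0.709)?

The normalised bound state is ψ = √κ e^{−κ|x|} with κ = mλ/ℏ² = 1.625.
P(|x| < d) = ∫_{−d}^{d} κ e^{−2κ|x|} dx = 1 − e^{−2κd} = 1 − e^{−2.304} = 0.9002.

P = 0.900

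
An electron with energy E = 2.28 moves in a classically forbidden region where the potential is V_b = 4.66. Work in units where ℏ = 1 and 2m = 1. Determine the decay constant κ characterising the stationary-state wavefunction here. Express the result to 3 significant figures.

κ = 1.54

Since E < V_b the TISE in this region is ψ'' = κ²ψ with κ = √(2m(V_b − E))/ℏ.
κ = √(2 × 0.5 × 2.38) = 1.543.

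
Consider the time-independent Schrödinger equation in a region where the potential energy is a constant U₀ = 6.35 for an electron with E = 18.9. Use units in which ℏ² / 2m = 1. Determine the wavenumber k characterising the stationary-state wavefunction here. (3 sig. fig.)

With E > U₀ the solution is oscillatory, ψ ∝ e^{±ikx} with k = √(2m(E − U₀))/ℏ.
k = √(2 × 0.5 × 12.55) = 3.543.

k = 3.54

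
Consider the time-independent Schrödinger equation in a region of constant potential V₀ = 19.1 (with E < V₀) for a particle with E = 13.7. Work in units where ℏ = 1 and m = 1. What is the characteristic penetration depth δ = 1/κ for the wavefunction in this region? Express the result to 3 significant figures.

Since E < V₀ the TISE in this region is ψ'' = κ²ψ with κ = √(2m(V₀ − E))/ℏ.
κ = √(2 × 1 × 5.4) = 3.286. The penetration depth is δ = 1/κ = 0.304.

δ = 0.304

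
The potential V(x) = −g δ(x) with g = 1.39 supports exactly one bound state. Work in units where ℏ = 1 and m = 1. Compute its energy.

E = -0.966

The bound state is ψ(x) = √κ e^{−κ|x|}. The derivative jump ψ'(0⁺) − ψ'(0⁻) = −(2mg/ℏ²)ψ(0) fixes κ = mg/ℏ² = 1.390.
Then E = −ℏ²κ²/(2m) = −mg²/(2ℏ²) = -0.9661.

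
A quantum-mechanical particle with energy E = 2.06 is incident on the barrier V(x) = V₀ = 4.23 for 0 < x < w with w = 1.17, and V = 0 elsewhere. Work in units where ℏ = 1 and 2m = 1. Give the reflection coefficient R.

Since E < V₀ the interior solution is evanescent with decay constant κ = √(2m(V₀ − E))/ℏ = 1.473.
κw = 1.724, sinh(κw) = 2.713.
The exact tunnelling result is T⁻¹ = 1 + V₀² sinh²(κw) / [4E(V₀ − E)] = 8.365, so T = 0.120.
R = 1 − T = 0.880.

R = 0.880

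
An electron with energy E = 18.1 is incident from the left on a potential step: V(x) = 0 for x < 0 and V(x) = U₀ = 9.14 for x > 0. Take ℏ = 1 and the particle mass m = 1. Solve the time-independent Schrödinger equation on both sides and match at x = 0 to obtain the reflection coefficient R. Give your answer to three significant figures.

On each side the TISE gives plane waves with k = √(2m(E − V))/ℏ: k₁ = √(2·1·18.1) = 6.017, k₂ = √(2·1·8.96) = 4.233.
Continuity of ψ and ψ′ at the step yields the reflection amplitude r = (k₁ − k₂)/(k₁ + k₂) = 0.1740; thus R = |r|² = 0.03027, T = 0.9697.

R = 0.0303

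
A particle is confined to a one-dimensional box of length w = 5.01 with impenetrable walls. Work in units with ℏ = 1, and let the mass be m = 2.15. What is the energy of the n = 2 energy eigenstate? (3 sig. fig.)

E = 0.366

The infinite-well eigenfunctions ψ_n = √(2/w) sin(nπx/w) vanish at both walls, giving E_n = n²π²ℏ²/(2mw²).
E_2 = 2² × π² / (2 × 2.15 × 5.01²) = 0.3658.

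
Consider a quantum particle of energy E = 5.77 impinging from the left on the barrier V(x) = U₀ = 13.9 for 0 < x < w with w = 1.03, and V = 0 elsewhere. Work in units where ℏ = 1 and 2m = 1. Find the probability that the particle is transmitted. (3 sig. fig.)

E < U₀: inside the barrier ψ ∝ e^{±κx} with κ = √(2m(U₀ − E))/ℏ = 2.851.
κw = 2.937, sinh(κw) = 9.402.
Matching ψ, ψ′ at both faces gives T = [1 + U₀² sinh²(κw) / (4E(U₀ − E))]⁻¹ = 1/92.02 = 0.0109.

T = 0.0109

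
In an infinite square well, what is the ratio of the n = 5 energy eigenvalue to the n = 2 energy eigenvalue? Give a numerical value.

E_n = n²π²ℏ²/(2mL²) so the ratio is n₂²/n₁² = 25/4 = 6.25.

6.25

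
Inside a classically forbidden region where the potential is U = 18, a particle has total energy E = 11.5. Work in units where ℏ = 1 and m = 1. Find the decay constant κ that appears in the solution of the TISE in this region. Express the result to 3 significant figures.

κ = 3.61

Since E < U the TISE in this region is ψ'' = κ²ψ with κ = √(2m(U − E))/ℏ.
κ = √(2 × 1 × 6.5) = 3.606.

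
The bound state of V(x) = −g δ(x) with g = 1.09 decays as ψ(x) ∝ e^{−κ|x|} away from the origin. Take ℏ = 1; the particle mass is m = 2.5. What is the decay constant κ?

κ = 2.73

Integrating the TISE across x = 0 gives the cusp condition ψ'(0⁺) − ψ'(0⁻) = −(2mg/ℏ²)ψ(0).
With ψ ∝ e^{−κ|x|} this yields −2κ = −2mg/ℏ², so κ = mg/ℏ² = 2.725.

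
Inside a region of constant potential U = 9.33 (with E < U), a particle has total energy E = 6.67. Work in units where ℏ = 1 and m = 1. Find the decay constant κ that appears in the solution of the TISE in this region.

Since E < U the TISE in this region is ψ'' = κ²ψ with κ = √(2m(U − E))/ℏ.
κ = √(2 × 1 × 2.66) = 2.307.

κ = 2.31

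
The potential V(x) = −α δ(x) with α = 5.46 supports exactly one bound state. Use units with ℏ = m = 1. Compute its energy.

E = -14.9

The bound state is ψ(x) = √κ e^{−κ|x|}. The derivative jump ψ'(0⁺) − ψ'(0⁻) = −(2mα/ℏ²)ψ(0) fixes κ = mα/ℏ² = 5.460.
Then E = −ℏ²κ²/(2m) = −mα²/(2ℏ²) = -14.91.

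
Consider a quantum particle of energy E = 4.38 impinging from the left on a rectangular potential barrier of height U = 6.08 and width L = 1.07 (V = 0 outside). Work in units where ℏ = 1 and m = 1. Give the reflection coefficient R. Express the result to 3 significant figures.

Since E < U the interior solution is evanescent with decay constant κ = √(2m(U − E))/ℏ = 1.844.
κL = 1.973, sinh(κL) = 3.527.
The exact tunnelling result is T⁻¹ = 1 + U² sinh²(κL) / [4E(U − E)] = 16.44, so T = 0.0608.
R = 1 − T = 0.939.

R = 0.939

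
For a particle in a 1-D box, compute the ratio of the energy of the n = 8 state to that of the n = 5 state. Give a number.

2.56

E_n = n²π²ℏ²/(2mL²) so the ratio is n₂²/n₁² = 64/25 = 2.56.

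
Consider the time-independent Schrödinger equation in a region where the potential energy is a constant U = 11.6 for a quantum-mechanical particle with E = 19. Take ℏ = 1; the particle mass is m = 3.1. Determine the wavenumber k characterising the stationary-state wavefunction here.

k = 6.77

With E > U the solution is oscillatory, ψ ∝ e^{±ikx} with k = √(2m(E − U))/ℏ.
k = √(2 × 3.1 × 7.4) = 6.773.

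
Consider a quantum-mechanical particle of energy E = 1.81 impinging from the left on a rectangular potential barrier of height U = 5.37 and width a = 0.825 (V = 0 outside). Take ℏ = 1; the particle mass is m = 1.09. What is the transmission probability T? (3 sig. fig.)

T = 0.0355

Since E < U the interior solution is evanescent with decay constant κ = √(2m(U − E))/ℏ = 2.786.
κa = 2.298, sinh(κa) = 4.928.
Matching ψ, ψ′ at both faces gives T = [1 + U² sinh²(κa) / (4E(U − E))]⁻¹ = 1/28.18 = 0.0355.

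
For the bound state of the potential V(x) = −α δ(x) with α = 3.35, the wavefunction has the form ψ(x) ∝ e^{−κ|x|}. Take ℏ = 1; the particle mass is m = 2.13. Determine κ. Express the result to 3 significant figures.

Integrating the TISE across x = 0 gives the cusp condition ψ'(0⁺) − ψ'(0⁻) = −(2mα/ℏ²)ψ(0).
With ψ ∝ e^{−κ|x|} this yields −2κ = −2mα/ℏ², so κ = mα/ℏ² = 7.136.

κ = 7.14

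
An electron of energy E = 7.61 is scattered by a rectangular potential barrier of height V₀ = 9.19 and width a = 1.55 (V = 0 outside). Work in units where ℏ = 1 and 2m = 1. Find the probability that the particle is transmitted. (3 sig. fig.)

T = 0.0460

Since E < V₀ the interior solution is evanescent with decay constant κ = √(2m(V₀ − E))/ℏ = 1.257.
κa = 1.948, sinh(κa) = 3.437.
Matching ψ, ψ′ at both faces gives T = [1 + V₀² sinh²(κa) / (4E(V₀ − E))]⁻¹ = 1/21.75 = 0.0460.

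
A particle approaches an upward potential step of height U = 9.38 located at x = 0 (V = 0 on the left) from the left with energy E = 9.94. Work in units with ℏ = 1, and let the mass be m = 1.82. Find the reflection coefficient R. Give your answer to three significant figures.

The wavenumbers are k₁ = √(2mE)/ℏ = 6.015 on the left and k₂ = √(2m(E − U))/ℏ = 1.428 on the right.
Matching ψ and ψ′ at x = 0 gives r = (k₁ − k₂)/(k₁ + k₂), so R = r² = 0.3799 and T = 1 − R = 0.6201.

R = 0.380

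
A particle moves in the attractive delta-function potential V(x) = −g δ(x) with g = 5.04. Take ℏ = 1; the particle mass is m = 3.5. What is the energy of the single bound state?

E = -44.5

The bound state is ψ(x) = √κ e^{−κ|x|}. The derivative jump ψ'(0⁺) − ψ'(0⁻) = −(2mg/ℏ²)ψ(0) fixes κ = mg/ℏ² = 17.64.
Then E = −ℏ²κ²/(2m) = −mg²/(2ℏ²) = -44.45.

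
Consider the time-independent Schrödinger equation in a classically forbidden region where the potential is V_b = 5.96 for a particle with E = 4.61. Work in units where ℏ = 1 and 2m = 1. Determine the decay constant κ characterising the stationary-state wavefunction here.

Since E < V_b the TISE in this region is ψ'' = κ²ψ with κ = √(2m(V_b − E))/ℏ.
κ = √(2 × 0.5 × 1.35) = 1.162.

κ = 1.16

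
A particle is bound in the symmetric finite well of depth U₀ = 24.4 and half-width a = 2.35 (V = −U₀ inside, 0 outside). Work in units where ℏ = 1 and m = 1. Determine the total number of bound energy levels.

N = 11

Define the well-strength parameter z₀ = (a/ℏ)√(2mU₀) = 2.35 × √(2·1·24.4) = 16.42.
The even/odd transcendental equations gain one root per π/2 in z₀, giving N = 1 + ⌊2z₀/π⌋ = 1 + ⌊10.45⌋ = 11.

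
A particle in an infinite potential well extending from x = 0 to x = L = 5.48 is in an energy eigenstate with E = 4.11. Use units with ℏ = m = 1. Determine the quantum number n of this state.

For an infinite well E_n = n²π²ℏ²/(2mL²), so n = (L/πℏ)√(2mE).
n = (5.48/π) × √(2 × 1 × 4.11) = 5.001 → n = 5.

n = 5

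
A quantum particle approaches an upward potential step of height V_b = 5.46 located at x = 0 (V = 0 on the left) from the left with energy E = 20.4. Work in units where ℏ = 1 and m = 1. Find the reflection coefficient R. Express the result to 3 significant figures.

On each side the TISE gives plane waves with k = √(2m(E − V))/ℏ: k₁ = √(2·1·20.4) = 6.387, k₂ = √(2·1·14.94) = 5.466.
Continuity of ψ and ψ′ at the step yields the reflection amplitude r = (k₁ − k₂)/(k₁ + k₂) = 0.07772; thus R = |r|² = 0.006040, T = 0.9940.

R = 0.00604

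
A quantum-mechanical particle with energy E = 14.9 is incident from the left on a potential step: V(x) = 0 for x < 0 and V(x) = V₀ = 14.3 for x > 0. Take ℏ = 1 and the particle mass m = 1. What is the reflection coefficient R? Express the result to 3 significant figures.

The wavenumbers are k₁ = √(2mE)/ℏ = 5.459 on the left and k₂ = √(2m(E − V₀))/ℏ = 1.095 on the right.
Matching ψ and ψ′ at x = 0 gives r = (k₁ − k₂)/(k₁ + k₂), so R = r² = 0.4432 and T = 1 − R = 0.5568.

R = 0.443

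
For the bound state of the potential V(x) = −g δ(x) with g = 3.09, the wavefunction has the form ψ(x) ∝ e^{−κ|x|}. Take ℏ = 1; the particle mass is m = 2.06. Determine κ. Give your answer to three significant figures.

κ = 6.37

Integrate −(ℏ²/2m)ψ'' − gδ(x)ψ = Eψ from −ε to +ε: the ψ'' term gives ψ'(0⁺) − ψ'(0⁻) and the δ term gives −(2mg/ℏ²)ψ(0).
With ψ ∝ e^{−κ|x|} this yields −2κ = −2mg/ℏ², so κ = mg/ℏ² = 6.365.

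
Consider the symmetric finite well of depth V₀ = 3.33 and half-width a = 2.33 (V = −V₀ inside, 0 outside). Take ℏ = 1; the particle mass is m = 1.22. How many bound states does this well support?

N = 5

The dimensionless depth is z₀ = a√(2mV₀)/ℏ = 2.33 × √(8.125) = 6.642.
The even/odd transcendental equations gain one root per π/2 in z₀, giving N = 1 + ⌊2z₀/π⌋ = 1 + ⌊4.228⌋ = 5.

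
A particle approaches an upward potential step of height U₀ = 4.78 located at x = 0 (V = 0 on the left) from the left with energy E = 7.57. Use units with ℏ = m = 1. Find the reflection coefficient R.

The wavenumbers are k₁ = √(2mE)/ℏ = 3.891 on the left and k₂ = √(2m(E − U₀))/ℏ = 2.362 on the right.
Continuity of ψ and ψ′ at the step yields the reflection amplitude r = (k₁ − k₂)/(k₁ + k₂) = 0.2445; thus R = |r|² = 0.05977, T = 0.9402.

R = 0.0598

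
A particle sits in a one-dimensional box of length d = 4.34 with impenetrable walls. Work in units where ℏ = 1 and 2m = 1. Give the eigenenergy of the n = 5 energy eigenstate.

E = 13.1

Requiring ψ(0) = ψ(d) = 0 quantises k = nπ/d, hence E_n = ℏ²k²/2m = n²π²ℏ²/(2md²).
E_5 = 5² × π² / (2 × 0.5 × 4.34²) = 13.10.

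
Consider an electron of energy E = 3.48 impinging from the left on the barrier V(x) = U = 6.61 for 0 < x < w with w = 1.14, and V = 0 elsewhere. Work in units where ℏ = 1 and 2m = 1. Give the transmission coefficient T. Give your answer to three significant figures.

T = 0.0682

E < U: inside the barrier ψ ∝ e^{±κx} with κ = √(2m(U − E))/ℏ = 1.769.
κw = 2.017, sinh(κw) = 3.691.
Matching ψ, ψ′ at both faces gives T = [1 + U² sinh²(κw) / (4E(U − E))]⁻¹ = 1/14.66 = 0.0682.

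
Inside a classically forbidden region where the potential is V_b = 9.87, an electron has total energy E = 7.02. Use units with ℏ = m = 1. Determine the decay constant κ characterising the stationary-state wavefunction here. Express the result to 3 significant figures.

κ = 2.39

Since E < V_b the TISE in this region is ψ'' = κ²ψ with κ = √(2m(V_b − E))/ℏ.
κ = √(2 × 1 × 2.85) = 2.387.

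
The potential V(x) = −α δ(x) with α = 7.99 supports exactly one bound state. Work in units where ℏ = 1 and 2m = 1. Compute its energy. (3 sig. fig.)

E = -16.0

For x ≠ 0 the bound state is ψ ∝ e^{−κ|x|}; integrating the TISE across the delta gives the cusp condition 2κ = 2mα/ℏ², so κ = 3.995.
Then E = −ℏ²κ²/(2m) = −mα²/(2ℏ²) = -15.96.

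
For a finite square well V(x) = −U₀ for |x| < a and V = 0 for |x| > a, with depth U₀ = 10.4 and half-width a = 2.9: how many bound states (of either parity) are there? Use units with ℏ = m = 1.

N = 9

Define the well-strength parameter z₀ = (a/ℏ)√(2mU₀) = 2.9 × √(2·1·10.4) = 13.23.
A new bound state (alternating even/odd) appears each time z₀ passes a multiple of π/2, so N = ⌊2z₀/π⌋ + 1 = ⌊8.420⌋ + 1 = 9.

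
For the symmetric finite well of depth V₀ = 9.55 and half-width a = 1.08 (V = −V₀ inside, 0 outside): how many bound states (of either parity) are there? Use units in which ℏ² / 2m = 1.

N = 3

Define the well-strength parameter z₀ = (a/ℏ)√(2mV₀) = 1.08 × √(2·0.5·9.55) = 3.338.
The even/odd transcendental equations gain one root per π/2 in z₀, giving N = 1 + ⌊2z₀/π⌋ = 1 + ⌊2.125⌋ = 3.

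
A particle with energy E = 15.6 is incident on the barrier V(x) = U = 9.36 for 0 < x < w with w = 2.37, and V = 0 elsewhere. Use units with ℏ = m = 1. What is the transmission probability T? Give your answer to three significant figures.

E > U: inside the barrier k₂ = √(2m(E − U))/ℏ = 3.533, k₂w = 8.373.
T = [1 + U² sin²(k₂w) / (4E(E − U))]⁻¹ = 1/1.170 = 0.855.

T = 0.855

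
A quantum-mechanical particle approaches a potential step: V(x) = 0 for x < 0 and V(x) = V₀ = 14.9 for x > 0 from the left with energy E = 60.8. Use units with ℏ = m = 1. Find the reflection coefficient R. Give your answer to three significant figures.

R = 0.00492

The wavenumbers are k₁ = √(2mE)/ℏ = 11.03 on the left and k₂ = √(2m(E − V₀))/ℏ = 9.581 on the right.
Matching ψ and ψ′ at x = 0 gives r = (k₁ − k₂)/(k₁ + k₂), so R = r² = 0.004923 and T = 1 − R = 0.9951.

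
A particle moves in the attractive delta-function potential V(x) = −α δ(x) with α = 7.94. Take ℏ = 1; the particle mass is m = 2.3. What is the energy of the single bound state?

The bound state is ψ(x) = √κ e^{−κ|x|}. The derivative jump ψ'(0⁺) − ψ'(0⁻) = −(2mα/ℏ²)ψ(0) fixes κ = mα/ℏ² = 18.26.
Then E = −ℏ²κ²/(2m) = −mα²/(2ℏ²) = -72.50.

E = -72.5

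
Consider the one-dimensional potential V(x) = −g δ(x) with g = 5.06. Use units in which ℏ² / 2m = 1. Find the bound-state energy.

E = -6.40

For x ≠ 0 the bound state is ψ ∝ e^{−κ|x|}; integrating the TISE across the delta gives the cusp condition 2κ = 2mg/ℏ², so κ = 2.530.
Then E = −ℏ²κ²/(2m) = −mg²/(2ℏ²) = -6.401.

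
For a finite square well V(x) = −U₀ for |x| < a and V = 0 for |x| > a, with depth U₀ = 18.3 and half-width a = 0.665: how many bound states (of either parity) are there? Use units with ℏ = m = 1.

The dimensionless depth is z₀ = a√(2mU₀)/ℏ = 0.665 × √(36.60) = 4.023.
A new bound state (alternating even/odd) appears each time z₀ passes a multiple of π/2, so N = ⌊2z₀/π⌋ + 1 = ⌊2.561⌋ + 1 = 3.

N = 3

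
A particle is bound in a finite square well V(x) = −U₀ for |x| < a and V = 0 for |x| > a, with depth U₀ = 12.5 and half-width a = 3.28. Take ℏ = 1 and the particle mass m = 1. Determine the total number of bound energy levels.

N = 11

The dimensionless depth is z₀ = a√(2mU₀)/ℏ = 3.28 × √(25.00) = 16.40.
The even/odd transcendental equations gain one root per π/2 in z₀, giving N = 1 + ⌊2z₀/π⌋ = 1 + ⌊10.44⌋ = 11.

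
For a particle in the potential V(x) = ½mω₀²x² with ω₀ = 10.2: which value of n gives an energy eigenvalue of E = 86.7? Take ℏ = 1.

n = 8

E_n = ℏω₀(n + ½) ⇒ n = E/(ℏω₀) − ½ = 86.7/10.2 − 0.5 = 8.000 → n = 8.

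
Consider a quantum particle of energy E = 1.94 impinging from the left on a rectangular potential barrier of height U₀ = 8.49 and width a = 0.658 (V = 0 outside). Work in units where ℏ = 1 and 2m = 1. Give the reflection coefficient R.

R = 0.906

E < U₀: inside the barrier ψ ∝ e^{±κx} with κ = √(2m(U₀ − E))/ℏ = 2.559.
κa = 1.684, sinh(κa) = 2.601.
The exact tunnelling result is T⁻¹ = 1 + U₀² sinh²(κa) / [4E(U₀ − E)] = 10.59, so T = 0.0944.
R = 1 − T = 0.906.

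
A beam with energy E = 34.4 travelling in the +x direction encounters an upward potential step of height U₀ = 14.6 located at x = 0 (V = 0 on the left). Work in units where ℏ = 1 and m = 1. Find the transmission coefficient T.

On each side the TISE gives plane waves with k = √(2m(E − V))/ℏ: k₁ = √(2·1·34.4) = 8.295, k₂ = √(2·1·19.8) = 6.293.
Continuity of ψ and ψ′ at the step yields the reflection amplitude r = (k₁ − k₂)/(k₁ + k₂) = 0.1372; thus R = |r|² = 0.01883, T = 0.9812.

T = 0.981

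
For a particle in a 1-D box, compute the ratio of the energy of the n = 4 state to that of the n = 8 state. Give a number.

0.25

Since E_n ∝ n², the ratio is (4/8)² = 0.25.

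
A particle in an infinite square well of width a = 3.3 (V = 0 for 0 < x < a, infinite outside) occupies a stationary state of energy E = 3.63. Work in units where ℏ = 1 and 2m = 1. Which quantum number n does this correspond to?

From E_n = n²π²ℏ²/(2ma²) invert to n = √(2ma²E)/(πℏ).
n = (3.3/π) × √(2 × 0.5 × 3.63) = 2.001 → n = 2.

n = 2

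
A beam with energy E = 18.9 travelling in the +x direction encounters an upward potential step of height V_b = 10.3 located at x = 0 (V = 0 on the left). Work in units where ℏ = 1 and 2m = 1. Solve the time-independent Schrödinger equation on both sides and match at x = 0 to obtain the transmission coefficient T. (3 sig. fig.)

The wavenumbers are k₁ = √(2mE)/ℏ = 4.347 on the left and k₂ = √(2m(E − V_b))/ℏ = 2.933 on the right.
Continuity of ψ and ψ′ at the step yields the reflection amplitude r = (k₁ − k₂)/(k₁ + k₂) = 0.1943; thus R = |r|² = 0.03777, T = 0.9622.

T = 0.962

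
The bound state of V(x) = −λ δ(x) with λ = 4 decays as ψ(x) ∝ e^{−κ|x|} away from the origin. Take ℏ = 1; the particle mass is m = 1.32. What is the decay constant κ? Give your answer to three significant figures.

κ = 5.28

Integrate −(ℏ²/2m)ψ'' − λδ(x)ψ = Eψ from −ε to +ε: the ψ'' term gives ψ'(0⁺) − ψ'(0⁻) and the δ term gives −(2mλ/ℏ²)ψ(0).
With ψ ∝ e^{−κ|x|} this yields −2κ = −2mλ/ℏ², so κ = mλ/ℏ² = 5.280.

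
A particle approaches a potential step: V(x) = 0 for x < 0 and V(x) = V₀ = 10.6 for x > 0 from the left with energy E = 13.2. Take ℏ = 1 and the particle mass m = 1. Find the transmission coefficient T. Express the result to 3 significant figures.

T = 0.852

On each side the TISE gives plane waves with k = √(2m(E − V))/ℏ: k₁ = √(2·1·13.2) = 5.138, k₂ = √(2·1·2.6) = 2.280.
Matching ψ and ψ′ at x = 0 gives r = (k₁ − k₂)/(k₁ + k₂), so R = r² = 0.1484 and T = 1 − R = 0.8516.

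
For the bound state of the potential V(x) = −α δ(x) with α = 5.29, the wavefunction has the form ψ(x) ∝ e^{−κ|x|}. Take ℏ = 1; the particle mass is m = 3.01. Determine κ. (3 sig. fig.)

Integrating the TISE across x = 0 gives the cusp condition ψ'(0⁺) − ψ'(0⁻) = −(2mα/ℏ²)ψ(0).
With ψ ∝ e^{−κ|x|} this yields −2κ = −2mα/ℏ², so κ = mα/ℏ² = 15.92.

κ = 15.9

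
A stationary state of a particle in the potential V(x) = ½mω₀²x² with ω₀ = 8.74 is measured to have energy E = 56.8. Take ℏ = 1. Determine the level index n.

n = 6

Invert E_n = (n + ½)ℏω₀: n = E/ℏω₀ − ½ = 5.999, so n = 6.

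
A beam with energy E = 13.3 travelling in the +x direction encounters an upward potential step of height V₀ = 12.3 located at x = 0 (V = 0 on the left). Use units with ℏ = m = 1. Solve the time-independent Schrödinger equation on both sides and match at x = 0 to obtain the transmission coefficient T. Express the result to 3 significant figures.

The wavenumbers are k₁ = √(2mE)/ℏ = 5.158 on the left and k₂ = √(2m(E − V₀))/ℏ = 1.414 on the right.
Continuity of ψ and ψ′ at the step yields the reflection amplitude r = (k₁ − k₂)/(k₁ + k₂) = 0.5696; thus R = |r|² = 0.3245, T = 0.6755.

T = 0.676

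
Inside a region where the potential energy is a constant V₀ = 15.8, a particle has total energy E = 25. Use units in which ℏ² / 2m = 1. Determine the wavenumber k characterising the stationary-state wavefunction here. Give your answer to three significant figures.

With E > V₀ the solution is oscillatory, ψ ∝ e^{±ikx} with k = √(2m(E − V₀))/ℏ.
k = √(2 × 0.5 × 9.2) = 3.033.

k = 3.03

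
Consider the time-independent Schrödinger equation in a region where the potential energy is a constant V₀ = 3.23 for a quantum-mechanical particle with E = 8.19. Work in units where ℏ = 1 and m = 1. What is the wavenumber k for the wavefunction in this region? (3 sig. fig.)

k = 3.15

With E > V₀ the solution is oscillatory, ψ ∝ e^{±ikx} with k = √(2m(E − V₀))/ℏ.
k = √(2 × 1 × 4.96) = 3.150.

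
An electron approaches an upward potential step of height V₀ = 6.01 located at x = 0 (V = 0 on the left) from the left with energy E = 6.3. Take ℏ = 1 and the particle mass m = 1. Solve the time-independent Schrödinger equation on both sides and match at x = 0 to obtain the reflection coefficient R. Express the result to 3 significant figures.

R = 0.418

The wavenumbers are k₁ = √(2mE)/ℏ = 3.550 on the left and k₂ = √(2m(E − V₀))/ℏ = 0.7616 on the right.
Matching ψ and ψ′ at x = 0 gives r = (k₁ − k₂)/(k₁ + k₂), so R = r² = 0.4182 and T = 1 − R = 0.5818.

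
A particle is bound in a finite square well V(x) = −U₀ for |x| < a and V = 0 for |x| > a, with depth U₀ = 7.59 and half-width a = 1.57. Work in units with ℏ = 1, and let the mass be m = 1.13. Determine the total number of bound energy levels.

N = 5

The dimensionless depth is z₀ = a√(2mU₀)/ℏ = 1.57 × √(17.15) = 6.502.
A new bound state (alternating even/odd) appears each time z₀ passes a multiple of π/2, so N = ⌊2z₀/π⌋ + 1 = ⌊4.140⌋ + 1 = 5.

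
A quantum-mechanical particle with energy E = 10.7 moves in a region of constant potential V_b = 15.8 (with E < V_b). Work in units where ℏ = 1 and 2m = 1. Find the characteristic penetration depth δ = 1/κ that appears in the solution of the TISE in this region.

δ = 0.443

Since E < V_b the TISE in this region is ψ'' = κ²ψ with κ = √(2m(V_b − E))/ℏ.
κ = √(2 × 0.5 × 5.1) = 2.258. The penetration depth is δ = 1/κ = 0.443.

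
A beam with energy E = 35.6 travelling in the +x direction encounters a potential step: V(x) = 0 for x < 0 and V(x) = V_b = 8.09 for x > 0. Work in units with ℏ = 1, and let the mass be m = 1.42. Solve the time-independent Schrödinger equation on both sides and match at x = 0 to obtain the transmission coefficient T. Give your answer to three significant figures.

On each side the TISE gives plane waves with k = √(2m(E − V))/ℏ: k₁ = √(2·1.42·35.6) = 10.06, k₂ = √(2·1.42·27.51) = 8.839.
Matching ψ and ψ′ at x = 0 gives r = (k₁ − k₂)/(k₁ + k₂), so R = r² = 0.004142 and T = 1 − R = 0.9959.

T = 0.996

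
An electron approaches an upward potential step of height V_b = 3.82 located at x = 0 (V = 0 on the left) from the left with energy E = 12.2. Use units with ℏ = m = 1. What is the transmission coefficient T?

The wavenumbers are k₁ = √(2mE)/ℏ = 4.940 on the left and k₂ = √(2m(E − V_b))/ℏ = 4.094 on the right.
Continuity of ψ and ψ′ at the step yields the reflection amplitude r = (k₁ − k₂)/(k₁ + k₂) = 0.09362; thus R = |r|² = 0.008765, T = 0.9912.

T = 0.991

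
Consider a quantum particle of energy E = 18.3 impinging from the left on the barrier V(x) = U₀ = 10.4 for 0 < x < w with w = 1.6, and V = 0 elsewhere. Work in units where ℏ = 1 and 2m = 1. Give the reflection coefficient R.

E > U₀: inside the barrier k₂ = √(2m(E − U₀))/ℏ = 2.811, k₂w = 4.497.
Matching at both interfaces gives T⁻¹ = 1 + U₀² sin²(k₂w) / [4E(E − U₀)] = 1.179, hence T = 0.849.
R = 1 − T = 0.151.

R = 0.151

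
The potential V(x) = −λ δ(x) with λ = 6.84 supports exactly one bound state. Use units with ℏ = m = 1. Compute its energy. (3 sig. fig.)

For x ≠ 0 the bound state is ψ ∝ e^{−κ|x|}; integrating the TISE across the delta gives the cusp condition 2κ = 2mλ/ℏ², so κ = 6.840.
Then E = −ℏ²κ²/(2m) = −mλ²/(2ℏ²) = -23.39.

E = -23.4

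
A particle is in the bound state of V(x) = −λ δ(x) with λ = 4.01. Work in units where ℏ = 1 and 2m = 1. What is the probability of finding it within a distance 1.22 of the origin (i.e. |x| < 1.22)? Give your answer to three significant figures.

The normalised bound state is ψ = √κ e^{−κ|x|} with κ = mλ/ℏ² = 2.005.
P(|x| < d) = ∫_{−d}^{d} κ e^{−2κ|x|} dx = 1 − e^{−2κd} = 1 − e^{−4.892} = 0.9925.

P = 0.992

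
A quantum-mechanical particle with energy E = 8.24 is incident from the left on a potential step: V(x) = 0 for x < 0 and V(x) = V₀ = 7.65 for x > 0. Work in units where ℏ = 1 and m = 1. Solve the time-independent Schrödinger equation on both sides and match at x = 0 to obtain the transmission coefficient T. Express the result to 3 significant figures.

The wavenumbers are k₁ = √(2mE)/ℏ = 4.060 on the left and k₂ = √(2m(E − V₀))/ℏ = 1.086 on the right.
Matching ψ and ψ′ at x = 0 gives r = (k₁ − k₂)/(k₁ + k₂), so R = r² = 0.3339 and T = 1 − R = 0.6661.

T = 0.666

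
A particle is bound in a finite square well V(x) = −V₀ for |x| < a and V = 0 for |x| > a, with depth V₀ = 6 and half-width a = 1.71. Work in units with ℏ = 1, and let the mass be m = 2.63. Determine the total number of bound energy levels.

N = 7

The dimensionless depth is z₀ = a√(2mV₀)/ℏ = 1.71 × √(31.56) = 9.606.
A new bound state (alternating even/odd) appears each time z₀ passes a multiple of π/2, so N = ⌊2z₀/π⌋ + 1 = ⌊6.116⌋ + 1 = 7.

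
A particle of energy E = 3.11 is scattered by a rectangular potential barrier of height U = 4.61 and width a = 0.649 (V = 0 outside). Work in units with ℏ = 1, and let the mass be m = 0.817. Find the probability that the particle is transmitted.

T = 0.379

Since E < U the interior solution is evanescent with decay constant κ = √(2m(U − E))/ℏ = 1.566.
κa = 1.016, sinh(κa) = 1.200.
The exact tunnelling result is T⁻¹ = 1 + U² sinh²(κa) / [4E(U − E)] = 2.640, so T = 0.379.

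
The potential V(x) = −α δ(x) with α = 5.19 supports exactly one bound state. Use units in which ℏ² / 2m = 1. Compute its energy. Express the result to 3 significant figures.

E = -6.73

For x ≠ 0 the bound state is ψ ∝ e^{−κ|x|}; integrating the TISE across the delta gives the cusp condition 2κ = 2mα/ℏ², so κ = 2.595.
Then E = −ℏ²κ²/(2m) = −mα²/(2ℏ²) = -6.734.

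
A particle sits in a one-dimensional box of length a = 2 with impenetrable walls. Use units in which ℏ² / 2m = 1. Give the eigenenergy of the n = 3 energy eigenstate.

The infinite-well eigenfunctions ψ_n = √(2/a) sin(nπx/a) vanish at both walls, giving E_n = n²π²ℏ²/(2ma²).
E_3 = 3² × π² / (2 × 0.5 × 2²) = 22.21.

E = 22.2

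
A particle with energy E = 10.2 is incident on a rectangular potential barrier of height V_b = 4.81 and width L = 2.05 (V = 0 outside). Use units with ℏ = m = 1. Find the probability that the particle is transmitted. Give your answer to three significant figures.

E > V_b: inside the barrier k₂ = √(2m(E − V_b))/ℏ = 3.283, k₂L = 6.731.
T = [1 + V_b² sin²(k₂L) / (4E(E − V_b))]⁻¹ = 1/1.020 = 0.981.

T = 0.981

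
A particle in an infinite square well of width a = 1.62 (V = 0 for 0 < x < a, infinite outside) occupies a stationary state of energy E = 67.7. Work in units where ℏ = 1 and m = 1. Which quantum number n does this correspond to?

n = 6

For an infinite well E_n = n²π²ℏ²/(2ma²), so n = (a/πℏ)√(2mE).
n = (1.62/π) × √(2 × 1 × 67.7) = 6.000 → n = 6.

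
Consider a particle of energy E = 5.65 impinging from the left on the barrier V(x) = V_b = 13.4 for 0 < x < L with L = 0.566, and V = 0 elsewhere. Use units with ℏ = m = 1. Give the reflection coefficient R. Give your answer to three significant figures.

R = 0.956

Since E < V_b the interior solution is evanescent with decay constant κ = √(2m(V_b − E))/ℏ = 3.937.
κL = 2.228, sinh(κL) = 4.588.
Matching ψ, ψ′ at both faces gives T = [1 + V_b² sinh²(κL) / (4E(V_b − E))]⁻¹ = 1/22.58 = 0.0443.
R = 1 − T = 0.956.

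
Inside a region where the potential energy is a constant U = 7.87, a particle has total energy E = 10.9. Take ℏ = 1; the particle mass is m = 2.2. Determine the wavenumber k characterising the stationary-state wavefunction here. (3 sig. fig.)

k = 3.65

With E > U the solution is oscillatory, ψ ∝ e^{±ikx} with k = √(2m(E − U))/ℏ.
k = √(2 × 2.2 × 3.03) = 3.651.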